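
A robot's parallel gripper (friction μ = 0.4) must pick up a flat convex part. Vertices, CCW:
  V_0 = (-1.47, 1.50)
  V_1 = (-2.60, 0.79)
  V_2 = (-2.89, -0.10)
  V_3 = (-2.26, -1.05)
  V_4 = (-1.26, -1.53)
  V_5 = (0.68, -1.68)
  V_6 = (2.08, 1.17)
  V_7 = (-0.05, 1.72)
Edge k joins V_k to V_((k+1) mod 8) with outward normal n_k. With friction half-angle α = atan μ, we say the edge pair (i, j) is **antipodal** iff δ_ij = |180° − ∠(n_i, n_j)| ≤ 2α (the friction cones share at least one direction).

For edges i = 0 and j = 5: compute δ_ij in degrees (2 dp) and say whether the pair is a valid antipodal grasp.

δ = 31.70°, valid

α = atan 0.4 = 21.80°;  2α = 43.60°
edge 0: e_0 = (-1.13, -0.71);  n_0 = (-0.5320, +0.8467)
edge 5: e_5 = (+1.40, +2.85);  n_5 = (+0.8976, -0.4409)
∠(n_0, n_5) = 148.30°
δ = |180° − 148.30°| = 31.70°
31.70° ≤ 2α = 43.60°  →  valid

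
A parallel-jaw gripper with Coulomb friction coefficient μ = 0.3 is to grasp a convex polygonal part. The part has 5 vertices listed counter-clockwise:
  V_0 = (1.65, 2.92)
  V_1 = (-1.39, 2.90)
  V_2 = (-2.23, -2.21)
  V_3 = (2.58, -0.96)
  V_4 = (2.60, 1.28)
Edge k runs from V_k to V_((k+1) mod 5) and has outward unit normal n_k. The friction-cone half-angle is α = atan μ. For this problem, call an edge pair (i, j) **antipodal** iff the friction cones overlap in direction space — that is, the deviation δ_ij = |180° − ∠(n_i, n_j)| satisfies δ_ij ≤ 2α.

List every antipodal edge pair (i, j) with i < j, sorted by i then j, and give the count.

count = 2; pairs: (0,2), (1,3)

α = atan 0.3 = 16.70°;  2α = 33.40°
n_0 = (-0.0066, +1.0000)
n_1 = (-0.9868, +0.1622)
n_2 = (+0.2515, -0.9679)
n_3 = (+1.0000, -0.0089)
n_4 = (+0.8653, +0.5012)
  (0,1): δ = 99.71°  ·
  (0,2): δ = 14.19°  ✓
  (0,3): δ = 89.11°  ·
  (0,4): δ = 119.71°  ·
  (1,2): δ = 66.10°  ·
  (1,3): δ = 8.82°  ✓
  (1,4): δ = 39.42°  ·
  (2,3): δ = 105.08°  ·
  (2,4): δ = 74.49°  ·
  (3,4): δ = 149.41°  ·
antipodal pairs: 2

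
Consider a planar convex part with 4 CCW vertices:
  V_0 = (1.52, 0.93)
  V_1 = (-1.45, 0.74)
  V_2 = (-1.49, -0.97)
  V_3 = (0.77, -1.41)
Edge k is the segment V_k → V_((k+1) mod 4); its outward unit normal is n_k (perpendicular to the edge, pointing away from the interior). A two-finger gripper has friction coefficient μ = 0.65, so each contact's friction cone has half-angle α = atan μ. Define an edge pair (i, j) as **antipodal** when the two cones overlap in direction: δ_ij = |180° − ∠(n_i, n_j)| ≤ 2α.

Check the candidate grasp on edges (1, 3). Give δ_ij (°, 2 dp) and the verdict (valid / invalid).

α = atan 0.65 = 33.02°;  2α = 66.05°
edge 1: e_1 = (-0.04, -1.71);  n_1 = (-0.9997, +0.0234)
edge 3: e_3 = (+0.75, +2.34);  n_3 = (+0.9523, -0.3052)
∠(n_1, n_3) = 163.57°
δ = |180° − 163.57°| = 16.43°
16.43° ≤ 2α = 66.05°  →  valid

δ = 16.43°, valid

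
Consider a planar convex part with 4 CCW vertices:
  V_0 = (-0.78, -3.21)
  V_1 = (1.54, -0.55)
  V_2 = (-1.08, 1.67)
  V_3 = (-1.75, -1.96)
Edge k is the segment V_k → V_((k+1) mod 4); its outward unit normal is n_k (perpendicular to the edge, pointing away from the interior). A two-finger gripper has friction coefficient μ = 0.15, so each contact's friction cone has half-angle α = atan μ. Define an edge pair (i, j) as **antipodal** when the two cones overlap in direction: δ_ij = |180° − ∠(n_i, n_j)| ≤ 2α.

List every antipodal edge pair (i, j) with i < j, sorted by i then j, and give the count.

count = 1; pairs: (1,3)

α = atan 0.15 = 8.53°;  2α = 17.06°
n_0 = (+0.7536, -0.6573)
n_1 = (+0.6465, +0.7629)
n_2 = (-0.9834, +0.1815)
n_3 = (-0.7900, -0.6131)
  (0,1): δ = 89.18°  ·
  (0,2): δ = 30.64°  ·
  (0,3): δ = 78.91°  ·
  (1,2): δ = 60.18°  ·
  (1,3): δ = 11.91°  ✓
  (2,3): δ = 131.73°  ·
antipodal pairs: 1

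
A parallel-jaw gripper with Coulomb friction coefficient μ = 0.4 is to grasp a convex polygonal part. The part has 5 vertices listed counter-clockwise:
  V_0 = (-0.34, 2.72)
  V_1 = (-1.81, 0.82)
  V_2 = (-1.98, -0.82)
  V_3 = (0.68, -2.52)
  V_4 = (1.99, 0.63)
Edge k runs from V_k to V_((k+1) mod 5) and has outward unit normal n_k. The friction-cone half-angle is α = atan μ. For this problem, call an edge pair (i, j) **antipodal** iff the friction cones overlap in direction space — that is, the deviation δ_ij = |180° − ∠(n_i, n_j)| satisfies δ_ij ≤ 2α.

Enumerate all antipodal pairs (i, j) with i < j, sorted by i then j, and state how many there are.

count = 3; pairs: (0,3), (1,3), (2,4)

α = atan 0.4 = 21.80°;  2α = 43.60°
n_0 = (-0.7909, +0.6119)
n_1 = (-0.9947, +0.1031)
n_2 = (-0.5385, -0.8426)
n_3 = (+0.9233, -0.3840)
n_4 = (+0.6677, +0.7444)
  (0,1): δ = 148.19°  ·
  (0,2): δ = 84.85°  ·
  (0,3): δ = 15.15°  ✓
  (0,4): δ = 85.84°  ·
  (1,2): δ = 116.66°  ·
  (1,3): δ = 16.66°  ✓
  (1,4): δ = 54.03°  ·
  (2,3): δ = 80.00°  ·
  (2,4): δ = 9.31°  ✓
  (3,4): δ = 109.31°  ·
antipodal pairs: 3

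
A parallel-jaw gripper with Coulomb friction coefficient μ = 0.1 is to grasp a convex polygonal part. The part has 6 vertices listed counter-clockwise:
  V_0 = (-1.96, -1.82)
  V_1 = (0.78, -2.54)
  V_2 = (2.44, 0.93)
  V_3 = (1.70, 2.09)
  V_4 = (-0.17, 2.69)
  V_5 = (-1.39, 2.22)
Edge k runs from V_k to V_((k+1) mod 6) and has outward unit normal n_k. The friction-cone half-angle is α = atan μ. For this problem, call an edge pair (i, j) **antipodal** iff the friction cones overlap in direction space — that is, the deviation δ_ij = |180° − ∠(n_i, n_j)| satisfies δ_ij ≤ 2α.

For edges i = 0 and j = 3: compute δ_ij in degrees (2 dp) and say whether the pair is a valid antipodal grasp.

δ = 3.07°, valid

α = atan 0.1 = 5.71°;  2α = 11.42°
edge 0: e_0 = (+2.74, -0.72);  n_0 = (-0.2541, -0.9672)
edge 3: e_3 = (-1.87, +0.60);  n_3 = (+0.3055, +0.9522)
∠(n_0, n_3) = 176.93°
δ = |180° − 176.93°| = 3.07°
3.07° ≤ 2α = 11.42°  →  valid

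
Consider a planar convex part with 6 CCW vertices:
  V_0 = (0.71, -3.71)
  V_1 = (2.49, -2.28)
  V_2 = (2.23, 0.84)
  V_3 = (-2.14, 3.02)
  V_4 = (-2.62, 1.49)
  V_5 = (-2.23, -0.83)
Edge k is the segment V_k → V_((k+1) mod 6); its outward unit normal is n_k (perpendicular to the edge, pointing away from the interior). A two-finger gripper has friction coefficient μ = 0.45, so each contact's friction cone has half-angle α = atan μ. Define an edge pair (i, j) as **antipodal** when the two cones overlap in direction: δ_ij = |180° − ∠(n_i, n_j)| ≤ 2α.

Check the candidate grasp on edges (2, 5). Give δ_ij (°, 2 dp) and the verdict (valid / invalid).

δ = 17.90°, valid

α = atan 0.45 = 24.23°;  2α = 48.46°
edge 2: e_2 = (-4.37, +2.18);  n_2 = (+0.4464, +0.8948)
edge 5: e_5 = (+2.94, -2.88);  n_5 = (-0.6998, -0.7144)
∠(n_2, n_5) = 162.10°
δ = |180° − 162.10°| = 17.90°
17.90° ≤ 2α = 48.46°  →  valid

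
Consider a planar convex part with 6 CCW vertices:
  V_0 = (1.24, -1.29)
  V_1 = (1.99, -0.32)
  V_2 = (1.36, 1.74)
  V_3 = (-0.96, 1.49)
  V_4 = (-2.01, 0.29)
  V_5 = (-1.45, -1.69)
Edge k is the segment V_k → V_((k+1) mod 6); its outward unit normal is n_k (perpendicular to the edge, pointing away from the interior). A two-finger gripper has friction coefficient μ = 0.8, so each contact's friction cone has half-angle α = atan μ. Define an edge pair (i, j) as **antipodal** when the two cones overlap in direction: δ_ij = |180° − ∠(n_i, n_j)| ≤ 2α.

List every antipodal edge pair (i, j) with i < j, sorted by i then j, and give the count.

count = 7; pairs: (0,2), (0,3), (0,4), (1,3), (1,4), (2,5), (3,5)

α = atan 0.8 = 38.66°;  2α = 77.32°
n_0 = (+0.7911, -0.6117)
n_1 = (+0.9563, +0.2925)
n_2 = (-0.1071, +0.9942)
n_3 = (-0.7526, +0.6585)
n_4 = (-0.9623, -0.2722)
n_5 = (+0.1471, -0.9891)
  (0,1): δ = 125.28°  ·
  (0,2): δ = 46.14°  ✓
  (0,3): δ = 3.47°  ✓
  (0,4): δ = 53.50°  ✓
  (0,5): δ = 136.17°  ·
  (1,2): δ = 100.85°  ·
  (1,3): δ = 58.19°  ✓
  (1,4): δ = 1.21°  ✓
  (1,5): δ = 81.45°  ·
  (2,3): δ = 137.34°  ·
  (2,4): δ = 80.36°  ·
  (2,5): δ = 2.31°  ✓
  (3,4): δ = 123.02°  ·
  (3,5): δ = 40.36°  ✓
  (4,5): δ = 97.33°  ·
antipodal pairs: 7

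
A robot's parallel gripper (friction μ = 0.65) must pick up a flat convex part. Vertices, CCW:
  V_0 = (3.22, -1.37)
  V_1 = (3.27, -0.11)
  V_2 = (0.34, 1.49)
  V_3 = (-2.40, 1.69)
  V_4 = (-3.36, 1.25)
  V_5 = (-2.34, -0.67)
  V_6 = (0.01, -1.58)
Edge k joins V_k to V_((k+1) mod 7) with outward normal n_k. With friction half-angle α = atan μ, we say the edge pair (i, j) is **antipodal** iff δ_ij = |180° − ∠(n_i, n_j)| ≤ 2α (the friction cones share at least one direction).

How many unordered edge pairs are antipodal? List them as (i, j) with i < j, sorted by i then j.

α = atan 0.65 = 33.02°;  2α = 66.05°
n_0 = (+0.9992, -0.0397)
n_1 = (+0.4793, +0.8777)
n_2 = (+0.0728, +0.9973)
n_3 = (-0.4167, +0.9091)
n_4 = (-0.8831, -0.4692)
n_5 = (-0.3611, -0.9325)
n_6 = (+0.0653, -0.9979)
  (0,1): δ = 116.37°  ·
  (0,2): δ = 91.90°  ·
  (0,3): δ = 63.10°  ✓
  (0,4): δ = 30.25°  ✓
  (0,5): δ = 71.10°  ·
  (0,6): δ = 96.02°  ·
  (1,2): δ = 155.54°  ·
  (1,3): δ = 126.74°  ·
  (1,4): δ = 33.38°  ✓
  (1,5): δ = 7.47°  ✓
  (1,6): δ = 32.38°  ✓
  (2,3): δ = 151.20°  ·
  (2,4): δ = 57.85°  ✓
  (2,5): δ = 16.99°  ✓
  (2,6): δ = 7.92°  ✓
  (3,4): δ = 86.64°  ·
  (3,5): δ = 45.79°  ✓
  (3,6): δ = 20.88°  ✓
  (4,5): δ = 139.15°  ·
  (4,6): δ = 114.24°  ·
  (5,6): δ = 155.09°  ·
antipodal pairs: 10

count = 10; pairs: (0,3), (0,4), (1,4), (1,5), (1,6), (2,4), (2,5), (2,6), (3,5), (3,6)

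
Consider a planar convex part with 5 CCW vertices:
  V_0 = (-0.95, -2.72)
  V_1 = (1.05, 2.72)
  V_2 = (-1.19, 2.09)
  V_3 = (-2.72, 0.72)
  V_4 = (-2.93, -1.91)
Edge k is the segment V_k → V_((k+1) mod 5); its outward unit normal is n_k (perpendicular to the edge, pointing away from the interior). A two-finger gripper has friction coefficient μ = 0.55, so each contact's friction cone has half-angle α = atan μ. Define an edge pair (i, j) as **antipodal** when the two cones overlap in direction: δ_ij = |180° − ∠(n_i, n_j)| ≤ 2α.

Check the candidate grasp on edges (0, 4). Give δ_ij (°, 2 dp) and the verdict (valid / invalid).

δ = 87.94°, invalid

α = atan 0.55 = 28.81°;  2α = 57.62°
edge 0: e_0 = (+2.00, +5.44);  n_0 = (+0.9386, -0.3451)
edge 4: e_4 = (+1.98, -0.81);  n_4 = (-0.3786, -0.9255)
∠(n_0, n_4) = 92.06°
δ = |180° − 92.06°| = 87.94°
87.94° > 2α = 57.62°  →  invalid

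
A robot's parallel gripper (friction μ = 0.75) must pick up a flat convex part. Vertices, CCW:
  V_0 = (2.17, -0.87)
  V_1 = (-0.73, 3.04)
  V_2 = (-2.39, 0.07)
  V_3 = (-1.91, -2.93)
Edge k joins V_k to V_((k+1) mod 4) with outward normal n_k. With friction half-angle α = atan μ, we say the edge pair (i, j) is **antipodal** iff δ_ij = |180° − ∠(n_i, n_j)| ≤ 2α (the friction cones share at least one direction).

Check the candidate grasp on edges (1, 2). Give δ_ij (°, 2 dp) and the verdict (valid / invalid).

δ = 141.71°, invalid

α = atan 0.75 = 36.87°;  2α = 73.74°
edge 1: e_1 = (-1.66, -2.97);  n_1 = (-0.8729, +0.4879)
edge 2: e_2 = (+0.48, -3.00);  n_2 = (-0.9874, -0.1580)
∠(n_1, n_2) = 38.29°
δ = |180° − 38.29°| = 141.71°
141.71° > 2α = 73.74°  →  invalid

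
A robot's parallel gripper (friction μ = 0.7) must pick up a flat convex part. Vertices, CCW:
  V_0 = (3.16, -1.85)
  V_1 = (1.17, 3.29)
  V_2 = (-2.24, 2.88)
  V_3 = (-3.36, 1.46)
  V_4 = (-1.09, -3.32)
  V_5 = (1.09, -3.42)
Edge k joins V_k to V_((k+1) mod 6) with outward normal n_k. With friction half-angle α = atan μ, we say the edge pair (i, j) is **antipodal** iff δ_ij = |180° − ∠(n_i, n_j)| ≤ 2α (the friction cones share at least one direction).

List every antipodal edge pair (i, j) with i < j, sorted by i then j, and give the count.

α = atan 0.7 = 34.99°;  2α = 69.98°
n_0 = (+0.9325, +0.3610)
n_1 = (-0.1194, +0.9928)
n_2 = (-0.7852, +0.6193)
n_3 = (-0.9033, -0.4290)
n_4 = (-0.0458, -0.9989)
n_5 = (+0.6043, -0.7968)
  (0,1): δ = 104.31°  ·
  (0,2): δ = 59.43°  ✓
  (0,3): δ = 4.24°  ✓
  (0,4): δ = 66.21°  ✓
  (0,5): δ = 106.01°  ·
  (1,2): δ = 135.12°  ·
  (1,3): δ = 71.45°  ·
  (1,4): δ = 9.48°  ✓
  (1,5): δ = 30.32°  ✓
  (2,3): δ = 116.33°  ·
  (2,4): δ = 54.36°  ✓
  (2,5): δ = 14.56°  ✓
  (3,4): δ = 118.03°  ·
  (3,5): δ = 78.22°  ·
  (4,5): δ = 140.19°  ·
antipodal pairs: 7

count = 7; pairs: (0,2), (0,3), (0,4), (1,4), (1,5), (2,4), (2,5)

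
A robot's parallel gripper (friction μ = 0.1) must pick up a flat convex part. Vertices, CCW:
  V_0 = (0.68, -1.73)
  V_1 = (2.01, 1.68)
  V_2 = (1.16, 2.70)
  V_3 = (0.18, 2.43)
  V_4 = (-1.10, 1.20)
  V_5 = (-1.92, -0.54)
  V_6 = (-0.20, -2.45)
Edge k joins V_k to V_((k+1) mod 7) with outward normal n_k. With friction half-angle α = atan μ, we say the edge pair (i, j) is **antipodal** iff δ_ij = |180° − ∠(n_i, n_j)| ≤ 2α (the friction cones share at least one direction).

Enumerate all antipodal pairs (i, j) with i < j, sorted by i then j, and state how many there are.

α = atan 0.1 = 5.71°;  2α = 11.42°
n_0 = (+0.9316, -0.3634)
n_1 = (+0.7682, +0.6402)
n_2 = (-0.2656, +0.9641)
n_3 = (-0.6929, +0.7210)
n_4 = (-0.9046, +0.4263)
n_5 = (-0.7431, -0.6692)
n_6 = (+0.6332, -0.7740)
  (0,1): δ = 118.89°  ·
  (0,2): δ = 53.29°  ·
  (0,3): δ = 24.83°  ·
  (0,4): δ = 3.93°  ✓
  (0,5): δ = 63.31°  ·
  (0,6): δ = 150.60°  ·
  (1,2): δ = 114.40°  ·
  (1,3): δ = 85.95°  ·
  (1,4): δ = 65.04°  ·
  (1,5): δ = 2.20°  ✓
  (1,6): δ = 89.48°  ·
  (2,3): δ = 151.54°  ·
  (2,4): δ = 130.64°  ·
  (2,5): δ = 63.40°  ·
  (2,6): δ = 23.89°  ·
  (3,4): δ = 159.09°  ·
  (3,5): δ = 91.86°  ·
  (3,6): δ = 4.57°  ✓
  (4,5): δ = 112.76°  ·
  (4,6): δ = 25.48°  ·
  (5,6): δ = 92.71°  ·
antipodal pairs: 3

count = 3; pairs: (0,4), (1,5), (3,6)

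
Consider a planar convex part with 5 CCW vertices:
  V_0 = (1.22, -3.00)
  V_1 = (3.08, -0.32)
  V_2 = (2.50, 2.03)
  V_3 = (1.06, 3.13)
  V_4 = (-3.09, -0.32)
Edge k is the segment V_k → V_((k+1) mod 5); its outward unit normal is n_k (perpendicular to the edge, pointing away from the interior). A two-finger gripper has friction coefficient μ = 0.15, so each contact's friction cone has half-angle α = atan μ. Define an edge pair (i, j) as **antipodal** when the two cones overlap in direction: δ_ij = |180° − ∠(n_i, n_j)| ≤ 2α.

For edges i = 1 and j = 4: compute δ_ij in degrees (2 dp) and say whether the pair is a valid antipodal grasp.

δ = 44.26°, invalid

α = atan 0.15 = 8.53°;  2α = 17.06°
edge 1: e_1 = (-0.58, +2.35);  n_1 = (+0.9709, +0.2396)
edge 4: e_4 = (+4.31, -2.68);  n_4 = (-0.5280, -0.8492)
∠(n_1, n_4) = 135.74°
δ = |180° − 135.74°| = 44.26°
44.26° > 2α = 17.06°  →  invalid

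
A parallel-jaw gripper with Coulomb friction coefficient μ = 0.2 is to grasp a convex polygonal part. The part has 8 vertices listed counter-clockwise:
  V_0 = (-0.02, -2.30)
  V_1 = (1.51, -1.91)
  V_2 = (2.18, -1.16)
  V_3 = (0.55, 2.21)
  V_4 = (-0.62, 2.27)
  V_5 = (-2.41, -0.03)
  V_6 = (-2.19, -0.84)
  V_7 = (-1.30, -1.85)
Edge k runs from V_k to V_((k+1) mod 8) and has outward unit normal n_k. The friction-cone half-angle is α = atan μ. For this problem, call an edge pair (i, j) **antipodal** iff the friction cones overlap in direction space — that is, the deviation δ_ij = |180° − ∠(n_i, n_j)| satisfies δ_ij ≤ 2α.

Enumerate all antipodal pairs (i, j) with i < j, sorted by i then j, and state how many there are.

count = 5; pairs: (0,3), (1,4), (2,5), (2,6), (3,7)

α = atan 0.2 = 11.31°;  2α = 22.62°
n_0 = (+0.2470, -0.9690)
n_1 = (+0.7458, -0.6662)
n_2 = (+0.9002, +0.4354)
n_3 = (+0.0512, +0.9987)
n_4 = (-0.7892, +0.6142)
n_5 = (-0.9650, -0.2621)
n_6 = (-0.7503, -0.6611)
n_7 = (-0.3317, -0.9434)
  (0,1): δ = 146.08°  ·
  (0,2): δ = 78.49°  ·
  (0,3): δ = 17.24°  ✓
  (0,4): δ = 37.81°  ·
  (0,5): δ = 90.89°  ·
  (0,6): δ = 117.09°  ·
  (0,7): δ = 146.33°  ·
  (1,2): δ = 112.41°  ·
  (1,3): δ = 51.16°  ·
  (1,4): δ = 3.88°  ✓
  (1,5): δ = 56.97°  ·
  (1,6): δ = 83.16°  ·
  (1,7): δ = 112.41°  ·
  (2,3): δ = 118.75°  ·
  (2,4): δ = 63.70°  ·
  (2,5): δ = 10.62°  ✓
  (2,6): δ = 15.57°  ✓
  (2,7): δ = 44.82°  ·
  (3,4): δ = 124.96°  ·
  (3,5): δ = 71.87°  ·
  (3,6): δ = 45.68°  ·
  (3,7): δ = 16.43°  ✓
  (4,5): δ = 126.91°  ·
  (4,6): δ = 100.72°  ·
  (4,7): δ = 71.48°  ·
  (5,6): δ = 153.81°  ·
  (5,7): δ = 124.57°  ·
  (6,7): δ = 150.76°  ·
antipodal pairs: 5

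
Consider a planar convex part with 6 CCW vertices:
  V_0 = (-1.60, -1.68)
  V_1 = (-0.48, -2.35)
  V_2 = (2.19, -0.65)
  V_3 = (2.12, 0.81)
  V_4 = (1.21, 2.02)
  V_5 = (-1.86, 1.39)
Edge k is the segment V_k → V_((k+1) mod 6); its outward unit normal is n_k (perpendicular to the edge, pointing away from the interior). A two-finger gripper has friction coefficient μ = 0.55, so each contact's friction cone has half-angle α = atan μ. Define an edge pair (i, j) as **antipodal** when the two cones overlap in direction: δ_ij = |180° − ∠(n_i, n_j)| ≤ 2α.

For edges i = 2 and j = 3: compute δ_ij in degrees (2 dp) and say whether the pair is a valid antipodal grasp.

δ = 145.80°, invalid

α = atan 0.55 = 28.81°;  2α = 57.62°
edge 2: e_2 = (-0.07, +1.46);  n_2 = (+0.9989, +0.0479)
edge 3: e_3 = (-0.91, +1.21);  n_3 = (+0.7992, +0.6011)
∠(n_2, n_3) = 34.20°
δ = |180° − 34.20°| = 145.80°
145.80° > 2α = 57.62°  →  invalid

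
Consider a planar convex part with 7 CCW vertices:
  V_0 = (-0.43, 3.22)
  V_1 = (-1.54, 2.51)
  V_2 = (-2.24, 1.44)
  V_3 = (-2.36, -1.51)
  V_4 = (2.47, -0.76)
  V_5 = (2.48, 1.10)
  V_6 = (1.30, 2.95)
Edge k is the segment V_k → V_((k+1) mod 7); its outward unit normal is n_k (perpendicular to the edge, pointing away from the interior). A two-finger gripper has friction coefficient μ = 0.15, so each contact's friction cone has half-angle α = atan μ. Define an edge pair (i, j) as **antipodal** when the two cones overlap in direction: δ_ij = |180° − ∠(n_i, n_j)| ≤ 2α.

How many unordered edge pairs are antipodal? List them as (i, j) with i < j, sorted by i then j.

count = 1; pairs: (2,4)

α = atan 0.15 = 8.53°;  2α = 17.06°
n_0 = (-0.5388, +0.8424)
n_1 = (-0.8368, +0.5475)
n_2 = (-0.9992, +0.0406)
n_3 = (+0.1534, -0.9882)
n_4 = (+1.0000, -0.0054)
n_5 = (+0.8431, +0.5378)
n_6 = (+0.1542, +0.9880)
  (0,1): δ = 155.80°  ·
  (0,2): δ = 124.93°  ·
  (0,3): δ = 23.78°  ·
  (0,4): δ = 57.09°  ·
  (0,5): δ = 89.93°  ·
  (0,6): δ = 138.52°  ·
  (1,2): δ = 149.14°  ·
  (1,3): δ = 47.98°  ·
  (1,4): δ = 32.88°  ·
  (1,5): δ = 65.72°  ·
  (1,6): δ = 114.32°  ·
  (2,3): δ = 78.84°  ·
  (2,4): δ = 2.02°  ✓
  (2,5): δ = 34.86°  ·
  (2,6): δ = 83.46°  ·
  (3,4): δ = 99.13°  ·
  (3,5): δ = 66.30°  ·
  (3,6): δ = 17.70°  ·
  (4,5): δ = 147.16°  ·
  (4,6): δ = 98.56°  ·
  (5,6): δ = 131.40°  ·
antipodal pairs: 1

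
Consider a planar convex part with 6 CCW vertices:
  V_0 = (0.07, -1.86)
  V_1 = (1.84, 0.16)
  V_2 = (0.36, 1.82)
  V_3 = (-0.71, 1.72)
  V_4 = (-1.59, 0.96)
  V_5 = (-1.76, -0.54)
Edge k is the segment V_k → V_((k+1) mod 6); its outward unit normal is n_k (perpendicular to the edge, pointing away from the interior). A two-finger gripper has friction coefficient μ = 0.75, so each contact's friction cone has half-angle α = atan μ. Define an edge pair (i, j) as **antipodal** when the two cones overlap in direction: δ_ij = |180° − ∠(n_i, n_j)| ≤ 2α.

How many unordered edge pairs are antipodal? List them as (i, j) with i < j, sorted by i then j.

count = 6; pairs: (0,2), (0,3), (0,4), (1,4), (1,5), (2,5)

α = atan 0.75 = 36.87°;  2α = 73.74°
n_0 = (+0.7521, -0.6590)
n_1 = (+0.7464, +0.6655)
n_2 = (-0.0931, +0.9957)
n_3 = (-0.6536, +0.7568)
n_4 = (-0.9936, +0.1126)
n_5 = (-0.5850, -0.8110)
  (0,1): δ = 97.05°  ·
  (0,2): δ = 43.43°  ✓
  (0,3): δ = 7.96°  ✓
  (0,4): δ = 34.76°  ✓
  (0,5): δ = 95.42°  ·
  (1,2): δ = 126.38°  ·
  (1,3): δ = 90.90°  ·
  (1,4): δ = 48.19°  ✓
  (1,5): δ = 12.48°  ✓
  (2,3): δ = 144.52°  ·
  (2,4): δ = 101.81°  ·
  (2,5): δ = 41.14°  ✓
  (3,4): δ = 137.28°  ·
  (3,5): δ = 76.62°  ·
  (4,5): δ = 119.34°  ·
antipodal pairs: 6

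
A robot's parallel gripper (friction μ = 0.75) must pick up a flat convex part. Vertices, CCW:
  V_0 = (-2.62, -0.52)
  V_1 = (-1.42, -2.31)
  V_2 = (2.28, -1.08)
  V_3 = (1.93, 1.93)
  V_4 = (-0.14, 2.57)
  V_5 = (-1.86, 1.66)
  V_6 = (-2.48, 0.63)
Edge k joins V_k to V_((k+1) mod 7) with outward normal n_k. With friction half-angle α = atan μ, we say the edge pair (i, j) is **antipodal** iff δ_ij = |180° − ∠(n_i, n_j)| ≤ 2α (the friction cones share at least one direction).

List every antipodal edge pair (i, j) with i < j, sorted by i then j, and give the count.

α = atan 0.75 = 36.87°;  2α = 73.74°
n_0 = (-0.8306, -0.5568)
n_1 = (+0.3155, -0.9489)
n_2 = (+0.9933, +0.1155)
n_3 = (+0.2954, +0.9554)
n_4 = (-0.4677, +0.8839)
n_5 = (-0.8568, +0.5157)
n_6 = (-0.9927, +0.1208)
  (0,1): δ = 105.45°  ·
  (0,2): δ = 27.21°  ✓
  (0,3): δ = 38.98°  ✓
  (0,4): δ = 84.04°  ·
  (0,5): δ = 115.12°  ·
  (0,6): δ = 139.22°  ·
  (1,2): δ = 101.76°  ·
  (1,3): δ = 35.57°  ✓
  (1,4): δ = 9.49°  ✓
  (1,5): δ = 40.57°  ✓
  (1,6): δ = 64.67°  ✓
  (2,3): δ = 113.81°  ·
  (2,4): δ = 68.75°  ✓
  (2,5): δ = 37.68°  ✓
  (2,6): δ = 13.57°  ✓
  (3,4): δ = 134.94°  ·
  (3,5): δ = 103.86°  ·
  (3,6): δ = 79.76°  ·
  (4,5): δ = 148.93°  ·
  (4,6): δ = 124.82°  ·
  (5,6): δ = 155.90°  ·
antipodal pairs: 9

count = 9; pairs: (0,2), (0,3), (1,3), (1,4), (1,5), (1,6), (2,4), (2,5), (2,6)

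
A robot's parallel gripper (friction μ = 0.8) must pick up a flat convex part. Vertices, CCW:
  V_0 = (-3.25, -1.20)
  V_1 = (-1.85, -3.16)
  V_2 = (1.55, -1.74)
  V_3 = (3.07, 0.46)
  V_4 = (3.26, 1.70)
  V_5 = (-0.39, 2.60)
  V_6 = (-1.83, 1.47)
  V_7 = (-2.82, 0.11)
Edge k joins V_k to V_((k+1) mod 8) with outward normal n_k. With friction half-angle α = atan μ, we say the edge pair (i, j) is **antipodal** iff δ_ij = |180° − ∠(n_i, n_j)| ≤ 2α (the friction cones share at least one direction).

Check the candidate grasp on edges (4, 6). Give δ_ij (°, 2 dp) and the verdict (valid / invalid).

α = atan 0.8 = 38.66°;  2α = 77.32°
edge 4: e_4 = (-3.65, +0.90);  n_4 = (+0.2394, +0.9709)
edge 6: e_6 = (-0.99, -1.36);  n_6 = (-0.8085, +0.5885)
∠(n_4, n_6) = 67.80°
δ = |180° − 67.80°| = 112.20°
112.20° > 2α = 77.32°  →  invalid

δ = 112.20°, invalid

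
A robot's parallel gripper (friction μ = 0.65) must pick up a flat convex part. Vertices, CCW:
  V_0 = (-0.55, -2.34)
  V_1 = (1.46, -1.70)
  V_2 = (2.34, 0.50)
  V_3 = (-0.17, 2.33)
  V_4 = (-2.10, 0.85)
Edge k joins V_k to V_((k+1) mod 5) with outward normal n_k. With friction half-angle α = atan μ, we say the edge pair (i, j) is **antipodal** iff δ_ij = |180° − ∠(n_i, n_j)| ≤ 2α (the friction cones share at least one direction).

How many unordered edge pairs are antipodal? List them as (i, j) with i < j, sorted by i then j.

α = atan 0.65 = 33.02°;  2α = 66.05°
n_0 = (+0.3034, -0.9529)
n_1 = (+0.9285, -0.3714)
n_2 = (+0.5891, +0.8080)
n_3 = (-0.6085, +0.7935)
n_4 = (-0.8994, -0.4370)
  (0,1): δ = 129.46°  ·
  (0,2): δ = 53.76°  ✓
  (0,3): δ = 19.82°  ✓
  (0,4): δ = 98.25°  ·
  (1,2): δ = 104.29°  ·
  (1,3): δ = 30.72°  ✓
  (1,4): δ = 47.72°  ✓
  (2,3): δ = 106.42°  ·
  (2,4): δ = 27.99°  ✓
  (3,4): δ = 101.57°  ·
antipodal pairs: 5

count = 5; pairs: (0,2), (0,3), (1,3), (1,4), (2,4)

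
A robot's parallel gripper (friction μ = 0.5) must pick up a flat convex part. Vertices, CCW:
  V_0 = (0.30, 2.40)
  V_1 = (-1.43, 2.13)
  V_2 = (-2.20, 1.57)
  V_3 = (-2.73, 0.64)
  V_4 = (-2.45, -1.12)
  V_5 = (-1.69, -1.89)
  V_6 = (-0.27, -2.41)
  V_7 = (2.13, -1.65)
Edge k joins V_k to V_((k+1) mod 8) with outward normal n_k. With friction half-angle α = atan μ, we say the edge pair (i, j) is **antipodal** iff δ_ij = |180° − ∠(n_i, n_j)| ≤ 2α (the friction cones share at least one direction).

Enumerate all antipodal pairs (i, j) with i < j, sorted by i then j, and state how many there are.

α = atan 0.5 = 26.57°;  2α = 53.13°
n_0 = (-0.1542, +0.9880)
n_1 = (-0.5882, +0.8087)
n_2 = (-0.8688, +0.4951)
n_3 = (-0.9876, -0.1571)
n_4 = (-0.7117, -0.7025)
n_5 = (-0.3439, -0.9390)
n_6 = (+0.3019, -0.9533)
n_7 = (+0.9113, +0.4118)
  (0,1): δ = 152.84°  ·
  (0,2): δ = 128.55°  ·
  (0,3): δ = 89.83°  ·
  (0,4): δ = 54.25°  ·
  (0,5): δ = 28.98°  ✓
  (0,6): δ = 8.70°  ✓
  (0,7): δ = 105.45°  ·
  (1,2): δ = 155.71°  ·
  (1,3): δ = 116.99°  ·
  (1,4): δ = 81.40°  ·
  (1,5): δ = 56.14°  ·
  (1,6): δ = 18.46°  ✓
  (1,7): δ = 78.29°  ·
  (2,3): δ = 141.28°  ·
  (2,4): δ = 105.70°  ·
  (2,5): δ = 80.43°  ·
  (2,6): δ = 42.75°  ✓
  (2,7): δ = 53.99°  ·
  (3,4): δ = 144.41°  ·
  (3,5): δ = 119.15°  ·
  (3,6): δ = 81.47°  ·
  (3,7): δ = 15.28°  ✓
  (4,5): δ = 154.74°  ·
  (4,6): δ = 117.05°  ·
  (4,7): δ = 20.31°  ✓
  (5,6): δ = 142.32°  ·
  (5,7): δ = 45.57°  ✓
  (6,7): δ = 83.26°  ·
antipodal pairs: 7

count = 7; pairs: (0,5), (0,6), (1,6), (2,6), (3,7), (4,7), (5,7)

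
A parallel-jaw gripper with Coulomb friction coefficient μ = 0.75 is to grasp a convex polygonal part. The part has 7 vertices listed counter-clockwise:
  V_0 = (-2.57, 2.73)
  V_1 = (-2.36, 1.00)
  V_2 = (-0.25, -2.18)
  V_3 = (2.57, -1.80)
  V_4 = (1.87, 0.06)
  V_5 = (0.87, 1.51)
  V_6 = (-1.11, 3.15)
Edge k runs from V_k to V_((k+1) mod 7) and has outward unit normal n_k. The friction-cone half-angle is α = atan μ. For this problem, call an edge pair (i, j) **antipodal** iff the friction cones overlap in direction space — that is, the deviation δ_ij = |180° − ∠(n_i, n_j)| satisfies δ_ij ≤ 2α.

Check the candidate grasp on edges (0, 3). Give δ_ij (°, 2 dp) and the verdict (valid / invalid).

δ = 13.70°, valid

α = atan 0.75 = 36.87°;  2α = 73.74°
edge 0: e_0 = (+0.21, -1.73);  n_0 = (-0.9927, -0.1205)
edge 3: e_3 = (-0.70, +1.86);  n_3 = (+0.9359, +0.3522)
∠(n_0, n_3) = 166.30°
δ = |180° − 166.30°| = 13.70°
13.70° ≤ 2α = 73.74°  →  valid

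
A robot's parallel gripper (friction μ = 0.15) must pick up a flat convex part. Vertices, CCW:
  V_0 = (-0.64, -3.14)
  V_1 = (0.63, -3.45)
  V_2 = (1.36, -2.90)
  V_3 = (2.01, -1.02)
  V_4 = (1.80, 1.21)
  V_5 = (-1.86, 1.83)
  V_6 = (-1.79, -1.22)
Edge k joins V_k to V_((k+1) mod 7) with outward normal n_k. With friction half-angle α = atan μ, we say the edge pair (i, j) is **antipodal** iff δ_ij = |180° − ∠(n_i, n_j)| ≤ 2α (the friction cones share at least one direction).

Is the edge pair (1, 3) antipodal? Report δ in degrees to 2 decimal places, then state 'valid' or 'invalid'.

α = atan 0.15 = 8.53°;  2α = 17.06°
edge 1: e_1 = (+0.73, +0.55);  n_1 = (+0.6017, -0.7987)
edge 3: e_3 = (-0.21, +2.23);  n_3 = (+0.9956, +0.0938)
∠(n_1, n_3) = 58.38°
δ = |180° − 58.38°| = 121.62°
121.62° > 2α = 17.06°  →  invalid

δ = 121.62°, invalid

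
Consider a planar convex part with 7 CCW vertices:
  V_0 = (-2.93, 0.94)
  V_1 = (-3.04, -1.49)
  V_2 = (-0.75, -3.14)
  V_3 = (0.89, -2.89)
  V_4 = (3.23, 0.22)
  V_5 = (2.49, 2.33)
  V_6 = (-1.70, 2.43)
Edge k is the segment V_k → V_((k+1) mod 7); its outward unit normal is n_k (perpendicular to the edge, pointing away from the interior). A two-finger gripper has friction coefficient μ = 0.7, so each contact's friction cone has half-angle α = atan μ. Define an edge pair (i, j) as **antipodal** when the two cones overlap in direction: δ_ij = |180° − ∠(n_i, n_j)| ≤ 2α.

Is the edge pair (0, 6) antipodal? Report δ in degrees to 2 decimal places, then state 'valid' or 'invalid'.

α = atan 0.7 = 34.99°;  2α = 69.98°
edge 0: e_0 = (-0.11, -2.43);  n_0 = (-0.9990, +0.0452)
edge 6: e_6 = (-1.23, -1.49);  n_6 = (-0.7712, +0.6366)
∠(n_0, n_6) = 36.95°
δ = |180° − 36.95°| = 143.05°
143.05° > 2α = 69.98°  →  invalid

δ = 143.05°, invalid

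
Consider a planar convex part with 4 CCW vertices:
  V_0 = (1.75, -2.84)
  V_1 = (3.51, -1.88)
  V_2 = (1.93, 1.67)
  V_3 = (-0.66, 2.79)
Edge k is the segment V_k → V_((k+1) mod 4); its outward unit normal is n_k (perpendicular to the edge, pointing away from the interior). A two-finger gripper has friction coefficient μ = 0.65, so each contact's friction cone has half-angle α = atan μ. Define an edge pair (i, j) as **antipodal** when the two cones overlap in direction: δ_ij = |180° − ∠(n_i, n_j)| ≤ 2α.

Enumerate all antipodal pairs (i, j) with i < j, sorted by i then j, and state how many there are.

α = atan 0.65 = 33.02°;  2α = 66.05°
n_0 = (+0.4789, -0.8779)
n_1 = (+0.9136, +0.4066)
n_2 = (+0.3969, +0.9179)
n_3 = (-0.9193, -0.3935)
  (0,1): δ = 94.62°  ·
  (0,2): δ = 52.00°  ✓
  (0,3): δ = 84.56°  ·
  (1,2): δ = 137.38°  ·
  (1,3): δ = 0.82°  ✓
  (2,3): δ = 43.44°  ✓
antipodal pairs: 3

count = 3; pairs: (0,2), (1,3), (2,3)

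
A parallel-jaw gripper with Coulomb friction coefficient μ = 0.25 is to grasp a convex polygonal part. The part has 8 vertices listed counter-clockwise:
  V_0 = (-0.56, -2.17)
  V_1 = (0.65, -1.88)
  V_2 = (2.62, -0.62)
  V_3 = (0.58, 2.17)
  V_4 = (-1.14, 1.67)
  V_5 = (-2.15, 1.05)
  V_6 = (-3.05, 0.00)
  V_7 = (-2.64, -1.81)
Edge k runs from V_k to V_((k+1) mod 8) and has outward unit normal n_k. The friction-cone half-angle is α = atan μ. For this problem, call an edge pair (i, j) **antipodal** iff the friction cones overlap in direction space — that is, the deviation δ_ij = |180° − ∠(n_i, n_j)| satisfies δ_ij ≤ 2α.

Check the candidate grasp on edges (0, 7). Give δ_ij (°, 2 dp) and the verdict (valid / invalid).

α = atan 0.25 = 14.04°;  2α = 28.07°
edge 0: e_0 = (+1.21, +0.29);  n_0 = (+0.2331, -0.9725)
edge 7: e_7 = (+2.08, -0.36);  n_7 = (-0.1705, -0.9854)
∠(n_0, n_7) = 23.30°
δ = |180° − 23.30°| = 156.70°
156.70° > 2α = 28.07°  →  invalid

δ = 156.70°, invalid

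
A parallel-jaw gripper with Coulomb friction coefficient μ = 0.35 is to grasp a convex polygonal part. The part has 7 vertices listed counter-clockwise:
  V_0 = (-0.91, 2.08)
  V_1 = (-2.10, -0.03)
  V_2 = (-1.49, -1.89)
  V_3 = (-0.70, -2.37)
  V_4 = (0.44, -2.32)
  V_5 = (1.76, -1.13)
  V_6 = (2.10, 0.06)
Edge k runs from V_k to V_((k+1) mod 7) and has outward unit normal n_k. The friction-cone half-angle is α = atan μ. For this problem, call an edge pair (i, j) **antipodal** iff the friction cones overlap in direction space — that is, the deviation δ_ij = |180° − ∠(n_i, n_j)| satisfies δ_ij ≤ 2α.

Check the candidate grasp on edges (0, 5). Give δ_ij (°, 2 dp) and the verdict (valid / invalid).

α = atan 0.35 = 19.29°;  2α = 38.58°
edge 0: e_0 = (-1.19, -2.11);  n_0 = (-0.8710, +0.4912)
edge 5: e_5 = (+0.34, +1.19);  n_5 = (+0.9615, -0.2747)
∠(n_0, n_5) = 166.52°
δ = |180° − 166.52°| = 13.48°
13.48° ≤ 2α = 38.58°  →  valid

δ = 13.48°, valid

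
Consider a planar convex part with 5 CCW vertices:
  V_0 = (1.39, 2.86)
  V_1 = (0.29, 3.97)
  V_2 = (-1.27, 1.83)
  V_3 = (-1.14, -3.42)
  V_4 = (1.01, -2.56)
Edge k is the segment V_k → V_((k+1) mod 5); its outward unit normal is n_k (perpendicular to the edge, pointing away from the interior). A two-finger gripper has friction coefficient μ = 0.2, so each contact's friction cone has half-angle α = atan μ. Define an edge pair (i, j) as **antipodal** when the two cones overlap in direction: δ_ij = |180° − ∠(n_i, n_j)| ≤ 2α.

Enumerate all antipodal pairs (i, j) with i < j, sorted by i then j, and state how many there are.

count = 1; pairs: (2,4)

α = atan 0.2 = 11.31°;  2α = 22.62°
n_0 = (+0.7103, +0.7039)
n_1 = (-0.8081, +0.5891)
n_2 = (-0.9997, -0.0248)
n_3 = (+0.3714, -0.9285)
n_4 = (+0.9976, -0.0699)
  (0,1): δ = 80.83°  ·
  (0,2): δ = 43.32°  ·
  (0,3): δ = 67.06°  ·
  (0,4): δ = 131.25°  ·
  (1,2): δ = 142.49°  ·
  (1,3): δ = 32.11°  ·
  (1,4): δ = 32.08°  ·
  (2,3): δ = 69.62°  ·
  (2,4): δ = 5.43°  ✓
  (3,4): δ = 115.81°  ·
antipodal pairs: 1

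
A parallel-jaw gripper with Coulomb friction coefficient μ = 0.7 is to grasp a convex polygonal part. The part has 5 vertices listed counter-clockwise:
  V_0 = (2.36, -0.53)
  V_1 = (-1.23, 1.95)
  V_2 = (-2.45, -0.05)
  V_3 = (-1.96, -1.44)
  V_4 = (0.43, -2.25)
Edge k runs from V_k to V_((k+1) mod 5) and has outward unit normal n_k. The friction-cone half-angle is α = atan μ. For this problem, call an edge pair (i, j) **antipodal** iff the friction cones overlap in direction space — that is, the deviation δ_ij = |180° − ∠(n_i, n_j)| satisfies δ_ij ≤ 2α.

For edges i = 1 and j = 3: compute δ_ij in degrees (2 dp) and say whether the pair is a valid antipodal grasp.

α = atan 0.7 = 34.99°;  2α = 69.98°
edge 1: e_1 = (-1.22, -2.00);  n_1 = (-0.8537, +0.5208)
edge 3: e_3 = (+2.39, -0.81);  n_3 = (-0.3210, -0.9471)
∠(n_1, n_3) = 102.66°
δ = |180° − 102.66°| = 77.34°
77.34° > 2α = 69.98°  →  invalid

δ = 77.34°, invalid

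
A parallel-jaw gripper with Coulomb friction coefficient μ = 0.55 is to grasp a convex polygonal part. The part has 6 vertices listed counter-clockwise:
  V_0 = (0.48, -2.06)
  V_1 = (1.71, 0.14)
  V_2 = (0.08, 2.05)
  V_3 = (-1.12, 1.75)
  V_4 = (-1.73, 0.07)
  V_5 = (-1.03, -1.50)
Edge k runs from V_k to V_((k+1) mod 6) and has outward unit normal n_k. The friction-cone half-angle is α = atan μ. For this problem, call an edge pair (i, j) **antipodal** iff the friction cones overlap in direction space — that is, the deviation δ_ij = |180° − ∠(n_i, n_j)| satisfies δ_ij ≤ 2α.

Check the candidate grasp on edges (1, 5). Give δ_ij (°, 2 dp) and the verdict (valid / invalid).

δ = 29.17°, valid

α = atan 0.55 = 28.81°;  2α = 57.62°
edge 1: e_1 = (-1.63, +1.91);  n_1 = (+0.7607, +0.6491)
edge 5: e_5 = (+1.51, -0.56);  n_5 = (-0.3477, -0.9376)
∠(n_1, n_5) = 150.83°
δ = |180° − 150.83°| = 29.17°
29.17° ≤ 2α = 57.62°  →  valid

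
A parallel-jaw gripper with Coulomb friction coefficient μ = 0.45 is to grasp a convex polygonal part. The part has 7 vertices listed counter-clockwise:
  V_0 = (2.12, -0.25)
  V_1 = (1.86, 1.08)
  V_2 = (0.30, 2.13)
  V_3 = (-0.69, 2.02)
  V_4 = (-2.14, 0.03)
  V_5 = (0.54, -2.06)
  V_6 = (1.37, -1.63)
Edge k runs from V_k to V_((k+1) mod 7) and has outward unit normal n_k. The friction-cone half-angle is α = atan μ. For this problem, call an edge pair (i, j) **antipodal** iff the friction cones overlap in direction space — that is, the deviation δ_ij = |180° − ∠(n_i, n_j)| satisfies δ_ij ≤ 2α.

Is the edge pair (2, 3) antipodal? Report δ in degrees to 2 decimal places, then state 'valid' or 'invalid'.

δ = 132.42°, invalid

α = atan 0.45 = 24.23°;  2α = 48.46°
edge 2: e_2 = (-0.99, -0.11);  n_2 = (-0.1104, +0.9939)
edge 3: e_3 = (-1.45, -1.99);  n_3 = (-0.8082, +0.5889)
∠(n_2, n_3) = 47.58°
δ = |180° − 47.58°| = 132.42°
132.42° > 2α = 48.46°  →  invalid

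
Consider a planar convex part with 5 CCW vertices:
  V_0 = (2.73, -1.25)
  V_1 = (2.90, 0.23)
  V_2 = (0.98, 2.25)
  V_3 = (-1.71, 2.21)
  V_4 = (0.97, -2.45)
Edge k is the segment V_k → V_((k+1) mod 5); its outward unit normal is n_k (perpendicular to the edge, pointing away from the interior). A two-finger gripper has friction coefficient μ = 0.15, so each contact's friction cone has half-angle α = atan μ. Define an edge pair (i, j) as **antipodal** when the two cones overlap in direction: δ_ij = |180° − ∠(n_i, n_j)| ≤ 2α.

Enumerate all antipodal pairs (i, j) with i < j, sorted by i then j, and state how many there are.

α = atan 0.15 = 8.53°;  2α = 17.06°
n_0 = (+0.9935, -0.1141)
n_1 = (+0.7248, +0.6889)
n_2 = (-0.0149, +0.9999)
n_3 = (-0.8669, -0.4985)
n_4 = (+0.5633, -0.8262)
  (0,1): δ = 129.90°  ·
  (0,2): δ = 82.60°  ·
  (0,3): δ = 36.46°  ·
  (0,4): δ = 130.84°  ·
  (1,2): δ = 132.69°  ·
  (1,3): δ = 13.64°  ✓
  (1,4): δ = 80.74°  ·
  (2,3): δ = 60.95°  ·
  (2,4): δ = 33.43°  ·
  (3,4): δ = 85.62°  ·
antipodal pairs: 1

count = 1; pairs: (1,3)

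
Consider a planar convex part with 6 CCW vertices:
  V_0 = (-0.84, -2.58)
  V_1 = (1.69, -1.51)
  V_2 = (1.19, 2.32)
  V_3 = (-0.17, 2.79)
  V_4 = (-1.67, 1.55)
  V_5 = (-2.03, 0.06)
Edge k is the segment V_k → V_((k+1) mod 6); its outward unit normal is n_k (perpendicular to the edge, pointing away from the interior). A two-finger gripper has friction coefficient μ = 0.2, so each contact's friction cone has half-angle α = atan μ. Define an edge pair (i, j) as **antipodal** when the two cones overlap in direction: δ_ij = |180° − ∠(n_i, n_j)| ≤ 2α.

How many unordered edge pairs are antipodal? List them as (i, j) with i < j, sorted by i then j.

count = 3; pairs: (0,3), (1,4), (1,5)

α = atan 0.2 = 11.31°;  2α = 22.62°
n_0 = (+0.3895, -0.9210)
n_1 = (+0.9916, +0.1294)
n_2 = (+0.3266, +0.9452)
n_3 = (-0.6371, +0.7707)
n_4 = (-0.9720, +0.2349)
n_5 = (-0.9117, -0.4109)
  (0,1): δ = 105.49°  ·
  (0,2): δ = 41.99°  ·
  (0,3): δ = 16.65°  ✓
  (0,4): δ = 53.49°  ·
  (0,5): δ = 91.34°  ·
  (1,2): δ = 116.50°  ·
  (1,3): δ = 57.86°  ·
  (1,4): δ = 21.02°  ✓
  (1,5): δ = 16.83°  ✓
  (2,3): δ = 121.36°  ·
  (2,4): δ = 84.52°  ·
  (2,5): δ = 46.67°  ·
  (3,4): δ = 143.16°  ·
  (3,5): δ = 105.32°  ·
  (4,5): δ = 142.15°  ·
antipodal pairs: 3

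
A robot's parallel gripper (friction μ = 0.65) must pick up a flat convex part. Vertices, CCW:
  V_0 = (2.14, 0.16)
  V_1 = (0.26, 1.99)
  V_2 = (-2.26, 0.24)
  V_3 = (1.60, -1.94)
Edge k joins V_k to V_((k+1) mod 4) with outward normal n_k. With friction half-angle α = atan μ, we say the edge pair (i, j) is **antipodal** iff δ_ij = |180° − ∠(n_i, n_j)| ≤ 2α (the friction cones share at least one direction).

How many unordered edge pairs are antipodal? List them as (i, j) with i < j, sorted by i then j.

α = atan 0.65 = 33.02°;  2α = 66.05°
n_0 = (+0.6975, +0.7166)
n_1 = (-0.5704, +0.8214)
n_2 = (-0.4918, -0.8707)
n_3 = (+0.9685, -0.2490)
  (0,1): δ = 100.99°  ·
  (0,2): δ = 14.77°  ✓
  (0,3): δ = 119.81°  ·
  (1,2): δ = 64.23°  ✓
  (1,3): δ = 40.80°  ✓
  (2,3): δ = 74.96°  ·
antipodal pairs: 3

count = 3; pairs: (0,2), (1,2), (1,3)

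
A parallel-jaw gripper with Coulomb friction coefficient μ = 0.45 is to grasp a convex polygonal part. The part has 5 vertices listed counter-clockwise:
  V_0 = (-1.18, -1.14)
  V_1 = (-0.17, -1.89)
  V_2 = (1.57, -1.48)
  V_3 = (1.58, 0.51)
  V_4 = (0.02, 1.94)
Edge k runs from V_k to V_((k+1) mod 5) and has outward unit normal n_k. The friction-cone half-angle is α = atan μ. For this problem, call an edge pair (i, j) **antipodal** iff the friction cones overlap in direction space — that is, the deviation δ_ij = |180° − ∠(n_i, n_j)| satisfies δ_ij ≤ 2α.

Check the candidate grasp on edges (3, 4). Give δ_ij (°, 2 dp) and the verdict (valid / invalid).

δ = 68.78°, invalid

α = atan 0.45 = 24.23°;  2α = 48.46°
edge 3: e_3 = (-1.56, +1.43);  n_3 = (+0.6757, +0.7372)
edge 4: e_4 = (-1.20, -3.08);  n_4 = (-0.9318, +0.3630)
∠(n_3, n_4) = 111.22°
δ = |180° − 111.22°| = 68.78°
68.78° > 2α = 48.46°  →  invalid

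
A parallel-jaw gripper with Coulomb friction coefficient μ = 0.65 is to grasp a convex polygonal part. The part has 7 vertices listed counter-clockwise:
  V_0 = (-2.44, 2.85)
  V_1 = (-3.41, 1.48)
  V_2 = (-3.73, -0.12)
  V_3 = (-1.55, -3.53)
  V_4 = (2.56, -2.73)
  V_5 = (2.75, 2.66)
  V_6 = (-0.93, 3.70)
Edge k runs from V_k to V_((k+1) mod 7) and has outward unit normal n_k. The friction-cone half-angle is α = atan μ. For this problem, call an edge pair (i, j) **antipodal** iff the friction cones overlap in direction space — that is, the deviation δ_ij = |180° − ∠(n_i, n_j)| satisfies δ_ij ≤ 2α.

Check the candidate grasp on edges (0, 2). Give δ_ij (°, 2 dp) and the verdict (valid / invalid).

α = atan 0.65 = 33.02°;  2α = 66.05°
edge 0: e_0 = (-0.97, -1.37);  n_0 = (-0.8161, +0.5779)
edge 2: e_2 = (+2.18, -3.41);  n_2 = (-0.8425, -0.5386)
∠(n_0, n_2) = 67.89°
δ = |180° − 67.89°| = 112.11°
112.11° > 2α = 66.05°  →  invalid

δ = 112.11°, invalid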